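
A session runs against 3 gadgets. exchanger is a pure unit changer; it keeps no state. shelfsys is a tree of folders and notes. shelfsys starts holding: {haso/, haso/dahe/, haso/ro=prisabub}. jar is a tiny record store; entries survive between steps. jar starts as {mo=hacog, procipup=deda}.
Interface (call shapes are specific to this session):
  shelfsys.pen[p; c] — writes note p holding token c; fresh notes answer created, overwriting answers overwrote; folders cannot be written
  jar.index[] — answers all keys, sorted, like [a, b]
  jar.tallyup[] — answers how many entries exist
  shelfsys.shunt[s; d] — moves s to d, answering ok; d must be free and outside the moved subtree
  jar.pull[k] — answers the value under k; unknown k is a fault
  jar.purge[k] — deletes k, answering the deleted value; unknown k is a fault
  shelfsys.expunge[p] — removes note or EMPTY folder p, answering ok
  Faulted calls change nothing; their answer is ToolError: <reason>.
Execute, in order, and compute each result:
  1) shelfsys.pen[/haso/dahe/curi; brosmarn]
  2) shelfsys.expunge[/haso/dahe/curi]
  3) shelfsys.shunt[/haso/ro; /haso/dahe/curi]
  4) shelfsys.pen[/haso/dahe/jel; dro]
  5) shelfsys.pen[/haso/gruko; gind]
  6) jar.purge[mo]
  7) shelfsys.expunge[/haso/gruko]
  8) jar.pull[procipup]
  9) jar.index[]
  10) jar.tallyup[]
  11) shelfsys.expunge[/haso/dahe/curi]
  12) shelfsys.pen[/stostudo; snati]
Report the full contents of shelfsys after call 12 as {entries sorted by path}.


Answer: {haso/, haso/dahe/, haso/dahe/jel=dro, stostudo=snati}

Derivation:
I call shelfsys.pen(p=/haso/dahe/curi, c=brosmarn), giving created.
I use shelfsys.expunge(p=/haso/dahe/curi), and observe ok.
I invoke shelfsys.shunt(s=/haso/ro, d=/haso/dahe/curi), and observe ok.
Now I run shelfsys.pen(p=/haso/dahe/jel, c=dro), — result: created.
Using shelfsys.pen(p=/haso/gruko, c=gind), and get created.
I invoke jar.purge(k=mo), and get hacog.
Invoking shelfsys.expunge(p=/haso/gruko), → ok.
I try jar.pull(k=procipup), yielding deda.
I try jar.index: [procipup].
I run jar.tallyup(), — result: 1.
I use shelfsys.expunge(p=/haso/dahe/curi), and observe ok.
I use shelfsys.pen(p=/stostudo, c=snati), and see created.


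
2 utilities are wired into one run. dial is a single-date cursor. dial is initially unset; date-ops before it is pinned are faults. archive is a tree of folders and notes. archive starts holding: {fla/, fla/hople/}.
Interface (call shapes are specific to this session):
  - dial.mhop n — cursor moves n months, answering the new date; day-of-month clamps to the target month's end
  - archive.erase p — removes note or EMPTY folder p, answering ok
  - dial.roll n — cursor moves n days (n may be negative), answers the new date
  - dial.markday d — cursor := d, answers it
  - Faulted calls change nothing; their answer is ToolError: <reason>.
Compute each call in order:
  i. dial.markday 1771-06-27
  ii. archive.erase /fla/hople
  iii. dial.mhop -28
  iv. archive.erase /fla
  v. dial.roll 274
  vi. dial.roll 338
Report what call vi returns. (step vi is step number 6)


Next I call markday using d=1771-06-27, and observe 1771-06-27.
I call erase using p=/fla/hople, and get ok.
I use mhop using n=-28, which returns 1769-02-27.
I invoke erase using p=/fla, giving ok.
Now I run roll using n=274: 1769-11-28.
I run roll using n=338, and observe 1770-11-01.

Answer: 1770-11-01


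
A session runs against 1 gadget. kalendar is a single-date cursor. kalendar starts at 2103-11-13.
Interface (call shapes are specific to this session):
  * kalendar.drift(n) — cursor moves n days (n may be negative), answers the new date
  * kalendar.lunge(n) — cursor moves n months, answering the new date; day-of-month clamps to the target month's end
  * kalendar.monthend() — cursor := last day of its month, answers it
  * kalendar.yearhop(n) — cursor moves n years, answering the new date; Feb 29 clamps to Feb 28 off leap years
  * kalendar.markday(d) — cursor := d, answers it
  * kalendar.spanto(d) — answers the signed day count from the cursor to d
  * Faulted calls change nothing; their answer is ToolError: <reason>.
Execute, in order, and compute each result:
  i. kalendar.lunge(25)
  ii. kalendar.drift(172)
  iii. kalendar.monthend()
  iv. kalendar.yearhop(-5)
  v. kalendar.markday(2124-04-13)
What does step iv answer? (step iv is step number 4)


==> kalendar.lunge(25)
<== 2105-12-13
==> kalendar.drift(172)
<== 2106-06-03
==> kalendar.monthend()
<== 2106-06-30
==> kalendar.yearhop(-5)
<== 2101-06-30
==> kalendar.markday(2124-04-13)
<== 2124-04-13

Answer: 2101-06-30


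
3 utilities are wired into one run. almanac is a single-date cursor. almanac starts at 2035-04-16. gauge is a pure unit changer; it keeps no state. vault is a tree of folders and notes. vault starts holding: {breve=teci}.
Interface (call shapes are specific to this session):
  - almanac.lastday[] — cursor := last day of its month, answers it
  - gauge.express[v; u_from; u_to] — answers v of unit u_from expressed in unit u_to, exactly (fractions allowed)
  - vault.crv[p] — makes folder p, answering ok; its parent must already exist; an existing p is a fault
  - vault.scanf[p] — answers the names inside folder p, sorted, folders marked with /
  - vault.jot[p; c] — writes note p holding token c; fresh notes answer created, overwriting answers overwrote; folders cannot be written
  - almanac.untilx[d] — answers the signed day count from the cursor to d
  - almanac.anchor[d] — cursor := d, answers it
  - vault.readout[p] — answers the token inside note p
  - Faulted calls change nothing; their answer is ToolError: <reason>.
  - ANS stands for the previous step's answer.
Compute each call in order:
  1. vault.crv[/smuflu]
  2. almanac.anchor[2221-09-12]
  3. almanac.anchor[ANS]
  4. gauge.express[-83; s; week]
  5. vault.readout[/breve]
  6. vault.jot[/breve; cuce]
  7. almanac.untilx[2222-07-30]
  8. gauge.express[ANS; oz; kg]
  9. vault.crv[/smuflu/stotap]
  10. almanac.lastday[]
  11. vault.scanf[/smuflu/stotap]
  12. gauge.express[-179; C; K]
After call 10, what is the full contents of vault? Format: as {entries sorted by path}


Answer: {breve=cuce, smuflu/, smuflu/stotap/}

Derivation:
$ vault.crv /smuflu
[out] ok
$ almanac.anchor 2221-09-12
[out] 2221-09-12
$ almanac.anchor ANS
[out] 2221-09-12
$ gauge.express -83 s week
[out] -83/604800
$ vault.readout /breve
[out] teci
$ vault.jot /breve cuce
[out] overwrote
$ almanac.untilx 2222-07-30
[out] 321
$ gauge.express ANS oz kg
[out] 14560315077/1600000000
$ vault.crv /smuflu/stotap
[out] ok
$ almanac.lastday
[out] 2221-09-30
$ vault.scanf /smuflu/stotap
[out] []
$ gauge.express -179 C K
[out] 1883/20


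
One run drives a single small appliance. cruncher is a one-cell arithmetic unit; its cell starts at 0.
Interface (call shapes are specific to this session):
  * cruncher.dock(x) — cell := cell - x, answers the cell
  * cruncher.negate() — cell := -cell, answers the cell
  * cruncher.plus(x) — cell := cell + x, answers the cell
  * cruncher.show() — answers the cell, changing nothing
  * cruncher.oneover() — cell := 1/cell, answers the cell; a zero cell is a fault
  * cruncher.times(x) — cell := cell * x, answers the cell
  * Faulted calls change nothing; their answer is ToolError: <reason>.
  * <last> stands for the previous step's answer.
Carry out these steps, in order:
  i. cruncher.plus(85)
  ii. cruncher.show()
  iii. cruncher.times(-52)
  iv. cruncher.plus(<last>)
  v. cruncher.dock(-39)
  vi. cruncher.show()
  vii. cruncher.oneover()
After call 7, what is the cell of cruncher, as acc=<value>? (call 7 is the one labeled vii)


I use cruncher.plus(x=85), and get 85.
I call cruncher.show(): 85.
I invoke cruncher.times(x=-52), which returns -4420.
Then cruncher.plus(x=<last>): -8840.
I invoke cruncher.dock(x=-39), which returns -8801.
Invoking cruncher.show, and observe -8801.
I run cruncher.oneover, which returns -1/8801.

Answer: acc=-1/8801


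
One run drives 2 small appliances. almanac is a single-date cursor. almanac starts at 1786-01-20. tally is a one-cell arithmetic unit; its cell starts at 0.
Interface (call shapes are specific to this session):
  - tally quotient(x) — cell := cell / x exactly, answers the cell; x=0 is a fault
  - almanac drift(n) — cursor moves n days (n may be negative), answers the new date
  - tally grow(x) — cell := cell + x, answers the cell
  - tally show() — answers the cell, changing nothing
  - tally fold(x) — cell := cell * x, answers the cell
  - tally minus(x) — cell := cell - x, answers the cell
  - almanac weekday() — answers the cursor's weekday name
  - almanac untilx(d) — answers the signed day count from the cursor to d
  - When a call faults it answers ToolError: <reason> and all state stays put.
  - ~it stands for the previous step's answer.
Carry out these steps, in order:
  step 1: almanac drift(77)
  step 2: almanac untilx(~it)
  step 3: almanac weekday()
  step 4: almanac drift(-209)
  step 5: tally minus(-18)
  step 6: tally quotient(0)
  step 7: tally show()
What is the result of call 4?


! 1. almanac drift(n=77) : 1786-04-07
! 2. almanac untilx(d=~it) : 0
! 3. almanac weekday() : Friday
! 4. almanac drift(n=-209) : 1785-09-10
! 5. tally minus(x=-18) : 18
! 6. tally quotient(x=0) : ToolError: division by zero
! 7. tally show() : 18

Answer: 1785-09-10


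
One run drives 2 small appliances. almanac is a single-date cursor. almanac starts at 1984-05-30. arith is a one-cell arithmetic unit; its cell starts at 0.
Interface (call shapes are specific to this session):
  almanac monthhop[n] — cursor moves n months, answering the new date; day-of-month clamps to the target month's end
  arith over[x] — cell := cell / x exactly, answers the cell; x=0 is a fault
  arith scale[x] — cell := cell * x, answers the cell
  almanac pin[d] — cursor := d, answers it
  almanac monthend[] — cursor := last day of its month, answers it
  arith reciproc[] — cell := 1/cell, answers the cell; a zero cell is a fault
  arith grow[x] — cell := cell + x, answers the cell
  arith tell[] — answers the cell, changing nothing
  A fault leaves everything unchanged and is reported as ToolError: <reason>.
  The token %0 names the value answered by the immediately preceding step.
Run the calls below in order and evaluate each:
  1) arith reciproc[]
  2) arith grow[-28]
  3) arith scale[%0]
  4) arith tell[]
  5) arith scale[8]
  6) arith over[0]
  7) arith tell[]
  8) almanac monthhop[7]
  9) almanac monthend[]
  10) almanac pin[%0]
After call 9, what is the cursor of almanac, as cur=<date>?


→ arith reciproc()
← ToolError: reciprocal of zero
→ arith grow(x='-28')
← -28
→ arith scale(x='%0')
← 784
→ arith tell()
← 784
→ arith scale(x='8')
← 6272
→ arith over(x='0')
← ToolError: division by zero
→ arith tell()
← 6272
→ almanac monthhop(n='7')
← 1984-12-30
→ almanac monthend()
← 1984-12-31
→ almanac pin(d='%0')
← 1984-12-31

Answer: cur=1984-12-31


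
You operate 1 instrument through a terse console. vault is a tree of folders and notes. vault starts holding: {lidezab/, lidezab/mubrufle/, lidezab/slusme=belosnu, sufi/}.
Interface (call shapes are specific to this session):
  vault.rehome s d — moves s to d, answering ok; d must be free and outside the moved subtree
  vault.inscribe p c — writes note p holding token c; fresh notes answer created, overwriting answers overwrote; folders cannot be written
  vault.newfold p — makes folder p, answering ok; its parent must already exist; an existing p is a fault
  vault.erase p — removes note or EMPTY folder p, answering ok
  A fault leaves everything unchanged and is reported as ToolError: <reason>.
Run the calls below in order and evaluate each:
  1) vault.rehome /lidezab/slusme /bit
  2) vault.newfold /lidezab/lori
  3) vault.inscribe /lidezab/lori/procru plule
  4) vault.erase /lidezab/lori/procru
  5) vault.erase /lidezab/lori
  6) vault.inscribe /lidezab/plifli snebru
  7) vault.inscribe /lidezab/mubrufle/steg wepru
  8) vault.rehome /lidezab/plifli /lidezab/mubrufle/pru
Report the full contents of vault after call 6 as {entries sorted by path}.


Answer: {bit=belosnu, lidezab/, lidezab/mubrufle/, lidezab/plifli=snebru, sufi/}

Derivation:
// vault.rehome(s→/lidezab/slusme, d→/bit) : ok
// vault.newfold(p→/lidezab/lori) : ok
// vault.inscribe(p→/lidezab/lori/procru, c→plule) : created
// vault.erase(p→/lidezab/lori/procru) : ok
// vault.erase(p→/lidezab/lori) : ok
// vault.inscribe(p→/lidezab/plifli, c→snebru) : created
// vault.inscribe(p→/lidezab/mubrufle/steg, c→wepru) : created
// vault.rehome(s→/lidezab/plifli, d→/lidezab/mubrufle/pru) : ok


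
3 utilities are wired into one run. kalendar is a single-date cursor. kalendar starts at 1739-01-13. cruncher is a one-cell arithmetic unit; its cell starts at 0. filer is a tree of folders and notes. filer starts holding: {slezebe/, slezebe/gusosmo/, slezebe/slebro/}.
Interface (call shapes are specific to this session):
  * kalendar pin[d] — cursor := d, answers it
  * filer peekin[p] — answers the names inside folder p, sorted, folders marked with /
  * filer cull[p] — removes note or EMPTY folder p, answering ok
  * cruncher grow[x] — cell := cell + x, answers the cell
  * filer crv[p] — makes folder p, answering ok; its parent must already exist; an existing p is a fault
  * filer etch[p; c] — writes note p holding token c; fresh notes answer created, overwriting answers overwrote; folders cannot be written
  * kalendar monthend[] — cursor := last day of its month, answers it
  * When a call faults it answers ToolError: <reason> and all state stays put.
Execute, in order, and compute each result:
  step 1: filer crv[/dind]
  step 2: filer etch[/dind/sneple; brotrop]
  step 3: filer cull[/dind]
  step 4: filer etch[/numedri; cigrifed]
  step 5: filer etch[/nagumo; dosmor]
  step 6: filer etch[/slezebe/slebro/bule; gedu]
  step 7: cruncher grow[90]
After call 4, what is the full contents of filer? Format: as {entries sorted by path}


Act: filer crv[p→/dind]
Obs: ok
Act: filer etch[p→/dind/sneple; c→brotrop]
Obs: created
Act: filer cull[p→/dind]
Obs: ToolError: not empty
Act: filer etch[p→/numedri; c→cigrifed]
Obs: created
Act: filer etch[p→/nagumo; c→dosmor]
Obs: created
Act: filer etch[p→/slezebe/slebro/bule; c→gedu]
Obs: created
Act: cruncher grow[x→90]
Obs: 90

Answer: {dind/, dind/sneple=brotrop, numedri=cigrifed, slezebe/, slezebe/gusosmo/, slezebe/slebro/}


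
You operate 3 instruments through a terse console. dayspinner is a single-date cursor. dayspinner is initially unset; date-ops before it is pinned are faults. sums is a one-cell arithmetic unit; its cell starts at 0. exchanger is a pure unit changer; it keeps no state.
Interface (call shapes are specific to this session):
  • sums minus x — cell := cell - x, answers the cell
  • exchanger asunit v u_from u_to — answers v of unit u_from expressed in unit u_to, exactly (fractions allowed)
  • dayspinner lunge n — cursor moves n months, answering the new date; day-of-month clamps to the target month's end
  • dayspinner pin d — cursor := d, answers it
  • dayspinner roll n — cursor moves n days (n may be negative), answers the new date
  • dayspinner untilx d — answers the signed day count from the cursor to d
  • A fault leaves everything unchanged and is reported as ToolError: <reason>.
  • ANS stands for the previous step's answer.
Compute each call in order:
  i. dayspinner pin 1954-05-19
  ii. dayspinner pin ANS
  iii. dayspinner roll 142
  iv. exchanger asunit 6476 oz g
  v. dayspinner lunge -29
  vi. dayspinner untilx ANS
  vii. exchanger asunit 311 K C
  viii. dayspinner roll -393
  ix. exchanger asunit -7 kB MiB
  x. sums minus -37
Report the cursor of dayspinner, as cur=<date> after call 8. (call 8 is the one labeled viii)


→ dayspinner pin(d→1954-05-19)
← 1954-05-19
→ dayspinner pin(d→ANS)
← 1954-05-19
→ dayspinner roll(n→142)
← 1954-10-08
→ exchanger asunit(v→6476, u_from→oz, u_to→g)
← 73436604703/400000
→ dayspinner lunge(n→-29)
← 1952-05-08
→ dayspinner untilx(d→ANS)
← 0
→ exchanger asunit(v→311, u_from→K, u_to→C)
← 757/20
→ dayspinner roll(n→-393)
← 1951-04-11
→ exchanger asunit(v→-7, u_from→kB, u_to→MiB)
← -875/131072
→ sums minus(x→-37)
← 37

Answer: cur=1951-04-11


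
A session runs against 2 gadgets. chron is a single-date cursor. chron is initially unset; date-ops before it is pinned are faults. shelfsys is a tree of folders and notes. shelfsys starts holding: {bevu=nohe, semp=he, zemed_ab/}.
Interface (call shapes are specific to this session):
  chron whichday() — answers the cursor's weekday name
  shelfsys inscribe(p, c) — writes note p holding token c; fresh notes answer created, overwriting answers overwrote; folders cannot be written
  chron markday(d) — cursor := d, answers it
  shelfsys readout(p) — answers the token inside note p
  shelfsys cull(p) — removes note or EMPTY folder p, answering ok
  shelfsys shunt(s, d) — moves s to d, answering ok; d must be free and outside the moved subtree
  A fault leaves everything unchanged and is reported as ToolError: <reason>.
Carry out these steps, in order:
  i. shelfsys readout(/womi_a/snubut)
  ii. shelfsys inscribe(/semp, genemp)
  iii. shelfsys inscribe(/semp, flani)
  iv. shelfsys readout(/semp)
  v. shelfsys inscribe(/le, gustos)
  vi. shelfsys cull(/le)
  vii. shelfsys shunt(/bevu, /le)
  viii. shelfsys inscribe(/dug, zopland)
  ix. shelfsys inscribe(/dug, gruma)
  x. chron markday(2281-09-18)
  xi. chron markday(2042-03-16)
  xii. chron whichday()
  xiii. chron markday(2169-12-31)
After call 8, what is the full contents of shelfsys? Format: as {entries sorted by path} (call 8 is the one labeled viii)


CALL shelfsys readout[p='/womi_a/snubut']
RET  ToolError: not found
CALL shelfsys inscribe[p='/semp'; c='genemp']
RET  overwrote
CALL shelfsys inscribe[p='/semp'; c='flani']
RET  overwrote
CALL shelfsys readout[p='/semp']
RET  flani
CALL shelfsys inscribe[p='/le'; c='gustos']
RET  created
CALL shelfsys cull[p='/le']
RET  ok
CALL shelfsys shunt[s='/bevu'; d='/le']
RET  ok
CALL shelfsys inscribe[p='/dug'; c='zopland']
RET  created
CALL shelfsys inscribe[p='/dug'; c='gruma']
RET  overwrote
CALL chron markday[d='2281-09-18']
RET  2281-09-18
CALL chron markday[d='2042-03-16']
RET  2042-03-16
CALL chron whichday[]
RET  Sunday
CALL chron markday[d='2169-12-31']
RET  2169-12-31

Answer: {dug=zopland, le=nohe, semp=flani, zemed_ab/}


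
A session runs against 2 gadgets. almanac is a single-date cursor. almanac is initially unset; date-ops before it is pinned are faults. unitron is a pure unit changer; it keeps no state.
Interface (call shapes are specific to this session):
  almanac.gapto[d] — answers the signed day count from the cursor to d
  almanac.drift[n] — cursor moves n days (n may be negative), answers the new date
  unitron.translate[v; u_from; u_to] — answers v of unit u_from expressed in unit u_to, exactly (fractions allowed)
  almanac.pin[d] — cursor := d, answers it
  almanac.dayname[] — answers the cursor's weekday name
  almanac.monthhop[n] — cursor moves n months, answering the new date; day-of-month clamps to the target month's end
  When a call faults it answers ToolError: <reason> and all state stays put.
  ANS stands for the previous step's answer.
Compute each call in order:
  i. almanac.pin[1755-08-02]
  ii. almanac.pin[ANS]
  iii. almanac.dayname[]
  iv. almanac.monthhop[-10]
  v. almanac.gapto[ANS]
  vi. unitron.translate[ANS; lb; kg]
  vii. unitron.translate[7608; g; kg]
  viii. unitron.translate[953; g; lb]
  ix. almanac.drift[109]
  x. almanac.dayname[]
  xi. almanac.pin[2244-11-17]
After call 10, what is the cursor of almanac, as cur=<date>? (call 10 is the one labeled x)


Answer: cur=1755-01-19

Derivation:
! 1. almanac.pin(d→1755-08-02) : 1755-08-02
! 2. almanac.pin(d→ANS) : 1755-08-02
! 3. almanac.dayname() : Saturday
! 4. almanac.monthhop(n→-10) : 1754-10-02
! 5. almanac.gapto(d→ANS) : 0
! 6. unitron.translate(v→ANS, u_from→lb, u_to→kg) : 0
! 7. unitron.translate(v→7608, u_from→g, u_to→kg) : 951/125
! 8. unitron.translate(v→953, u_from→g, u_to→lb) : 95300000/45359237
! 9. almanac.drift(n→109) : 1755-01-19
! 10. almanac.dayname() : Sunday
! 11. almanac.pin(d→2244-11-17) : 2244-11-17


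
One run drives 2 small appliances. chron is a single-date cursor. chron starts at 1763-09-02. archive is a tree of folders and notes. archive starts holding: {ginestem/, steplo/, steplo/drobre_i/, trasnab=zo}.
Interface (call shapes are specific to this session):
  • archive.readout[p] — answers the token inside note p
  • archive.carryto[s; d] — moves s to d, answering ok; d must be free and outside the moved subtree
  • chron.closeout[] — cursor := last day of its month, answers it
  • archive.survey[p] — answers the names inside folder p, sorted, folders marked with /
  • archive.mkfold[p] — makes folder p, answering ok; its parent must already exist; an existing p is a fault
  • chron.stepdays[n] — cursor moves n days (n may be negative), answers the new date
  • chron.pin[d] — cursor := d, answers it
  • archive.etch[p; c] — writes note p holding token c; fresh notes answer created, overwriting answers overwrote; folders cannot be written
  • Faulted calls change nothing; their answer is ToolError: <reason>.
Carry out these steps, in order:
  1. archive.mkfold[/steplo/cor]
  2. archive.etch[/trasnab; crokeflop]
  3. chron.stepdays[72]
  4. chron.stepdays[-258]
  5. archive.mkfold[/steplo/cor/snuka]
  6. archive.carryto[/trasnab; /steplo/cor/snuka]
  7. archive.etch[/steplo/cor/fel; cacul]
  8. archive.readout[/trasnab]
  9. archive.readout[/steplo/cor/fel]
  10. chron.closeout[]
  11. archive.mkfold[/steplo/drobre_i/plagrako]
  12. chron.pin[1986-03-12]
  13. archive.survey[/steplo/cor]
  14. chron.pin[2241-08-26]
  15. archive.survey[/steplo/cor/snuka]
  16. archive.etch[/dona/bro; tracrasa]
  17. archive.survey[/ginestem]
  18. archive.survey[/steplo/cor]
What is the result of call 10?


==> archive.mkfold(p: /steplo/cor)
<== ok
==> archive.etch(p: /trasnab, c: crokeflop)
<== overwrote
==> chron.stepdays(n: 72)
<== 1763-11-13
==> chron.stepdays(n: -258)
<== 1763-02-28
==> archive.mkfold(p: /steplo/cor/snuka)
<== ok
==> archive.carryto(s: /trasnab, d: /steplo/cor/snuka)
<== ToolError: exists
==> archive.etch(p: /steplo/cor/fel, c: cacul)
<== created
==> archive.readout(p: /trasnab)
<== crokeflop
==> archive.readout(p: /steplo/cor/fel)
<== cacul
==> chron.closeout()
<== 1763-02-28
==> archive.mkfold(p: /steplo/drobre_i/plagrako)
<== ok
==> chron.pin(d: 1986-03-12)
<== 1986-03-12
==> archive.survey(p: /steplo/cor)
<== [fel, snuka/]
==> chron.pin(d: 2241-08-26)
<== 2241-08-26
==> archive.survey(p: /steplo/cor/snuka)
<== []
==> archive.etch(p: /dona/bro, c: tracrasa)
<== ToolError: no parent
==> archive.survey(p: /ginestem)
<== []
==> archive.survey(p: /steplo/cor)
<== [fel, snuka/]

Answer: 1763-02-28


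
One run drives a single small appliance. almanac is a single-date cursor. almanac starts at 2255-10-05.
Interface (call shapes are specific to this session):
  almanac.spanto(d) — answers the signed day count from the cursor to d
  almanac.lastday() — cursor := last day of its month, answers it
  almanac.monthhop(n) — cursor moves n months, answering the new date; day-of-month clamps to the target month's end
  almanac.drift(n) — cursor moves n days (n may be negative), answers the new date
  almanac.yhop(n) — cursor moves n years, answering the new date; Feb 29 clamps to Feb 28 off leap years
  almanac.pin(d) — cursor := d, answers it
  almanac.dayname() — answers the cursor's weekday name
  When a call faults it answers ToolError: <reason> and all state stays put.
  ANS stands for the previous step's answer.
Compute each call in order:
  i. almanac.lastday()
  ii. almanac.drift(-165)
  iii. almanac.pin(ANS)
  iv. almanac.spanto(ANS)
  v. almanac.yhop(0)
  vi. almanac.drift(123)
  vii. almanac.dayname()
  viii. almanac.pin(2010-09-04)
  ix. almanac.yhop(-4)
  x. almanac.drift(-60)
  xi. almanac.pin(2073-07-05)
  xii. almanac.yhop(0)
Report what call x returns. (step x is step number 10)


Answer: 2006-07-06

Derivation:
% almanac.lastday
:: 2255-10-31
% almanac.drift n→-165
:: 2255-05-19
% almanac.pin d→ANS
:: 2255-05-19
% almanac.spanto d→ANS
:: 0
% almanac.yhop n→0
:: 2255-05-19
% almanac.drift n→123
:: 2255-09-19
% almanac.dayname
:: Wednesday
% almanac.pin d→2010-09-04
:: 2010-09-04
% almanac.yhop n→-4
:: 2006-09-04
% almanac.drift n→-60
:: 2006-07-06
% almanac.pin d→2073-07-05
:: 2073-07-05
% almanac.yhop n→0
:: 2073-07-05


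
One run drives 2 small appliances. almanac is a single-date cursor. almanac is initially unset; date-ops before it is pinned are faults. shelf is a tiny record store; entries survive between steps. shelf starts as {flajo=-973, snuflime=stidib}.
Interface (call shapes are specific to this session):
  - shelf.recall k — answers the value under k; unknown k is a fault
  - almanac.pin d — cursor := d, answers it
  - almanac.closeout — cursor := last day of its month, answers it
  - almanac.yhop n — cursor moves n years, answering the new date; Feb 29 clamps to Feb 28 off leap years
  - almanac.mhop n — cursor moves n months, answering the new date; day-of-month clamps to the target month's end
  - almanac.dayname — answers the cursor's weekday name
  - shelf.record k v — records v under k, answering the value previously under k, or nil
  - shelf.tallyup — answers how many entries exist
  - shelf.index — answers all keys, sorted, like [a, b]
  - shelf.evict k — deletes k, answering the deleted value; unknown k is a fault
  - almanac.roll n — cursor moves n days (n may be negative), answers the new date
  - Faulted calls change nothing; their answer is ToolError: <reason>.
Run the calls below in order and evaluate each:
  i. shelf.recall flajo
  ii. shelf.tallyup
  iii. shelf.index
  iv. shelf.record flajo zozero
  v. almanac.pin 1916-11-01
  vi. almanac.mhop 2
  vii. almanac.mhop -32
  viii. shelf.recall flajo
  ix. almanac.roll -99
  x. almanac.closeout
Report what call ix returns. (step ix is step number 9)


Answer: 1914-01-22

Derivation:
Do: shelf.recall[k='flajo']
See: -973
Do: shelf.tallyup[]
See: 2
Do: shelf.index[]
See: [flajo, snuflime]
Do: shelf.record[k='flajo'; v='zozero']
See: -973
Do: almanac.pin[d='1916-11-01']
See: 1916-11-01
Do: almanac.mhop[n='2']
See: 1917-01-01
Do: almanac.mhop[n='-32']
See: 1914-05-01
Do: shelf.recall[k='flajo']
See: zozero
Do: almanac.roll[n='-99']
See: 1914-01-22
Do: almanac.closeout[]
See: 1914-01-31


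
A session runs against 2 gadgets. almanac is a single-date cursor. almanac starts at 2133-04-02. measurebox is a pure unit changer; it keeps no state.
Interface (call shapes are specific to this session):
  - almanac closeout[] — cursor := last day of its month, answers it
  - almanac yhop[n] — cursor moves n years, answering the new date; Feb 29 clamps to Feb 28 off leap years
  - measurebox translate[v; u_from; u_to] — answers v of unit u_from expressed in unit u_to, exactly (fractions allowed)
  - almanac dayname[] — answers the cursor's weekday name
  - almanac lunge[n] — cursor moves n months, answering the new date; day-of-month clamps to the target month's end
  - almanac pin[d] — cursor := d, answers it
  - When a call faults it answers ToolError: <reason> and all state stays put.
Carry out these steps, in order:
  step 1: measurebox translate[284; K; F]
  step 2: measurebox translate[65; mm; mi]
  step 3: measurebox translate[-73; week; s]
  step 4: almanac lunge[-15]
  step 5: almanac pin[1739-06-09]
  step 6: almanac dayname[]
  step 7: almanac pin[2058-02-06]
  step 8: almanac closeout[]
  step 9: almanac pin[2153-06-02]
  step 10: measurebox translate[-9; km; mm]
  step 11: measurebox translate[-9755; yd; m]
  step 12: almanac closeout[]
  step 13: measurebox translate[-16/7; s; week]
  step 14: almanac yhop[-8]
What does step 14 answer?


Answer: 2145-06-30

Derivation:
Calling measurebox translate(v→284, u_from→K, u_to→F), yielding 5153/100.
I call measurebox translate(v→65, u_from→mm, u_to→mi), and observe 65/1609344.
Now I run measurebox translate(v→-73, u_from→week, u_to→s), and see -44150400.
Invoking almanac lunge(n→-15), and observe 2132-01-02.
Invoking almanac pin(d→1739-06-09), → 1739-06-09.
Invoking almanac dayname, and see Tuesday.
Then almanac pin(d→2058-02-06), — result: 2058-02-06.
Using almanac closeout(), → 2058-02-28.
Calling almanac pin(d→2153-06-02), and see 2153-06-02.
Now I run measurebox translate(v→-9, u_from→km, u_to→mm), → -9000000.
I call measurebox translate(v→-9755, u_from→yd, u_to→m), and get -2229993/250.
I use almanac closeout, and get 2153-06-30.
I invoke measurebox translate(v→-16/7, u_from→s, u_to→week), → -1/264600.
I try almanac yhop(n→-8), giving 2145-06-30.


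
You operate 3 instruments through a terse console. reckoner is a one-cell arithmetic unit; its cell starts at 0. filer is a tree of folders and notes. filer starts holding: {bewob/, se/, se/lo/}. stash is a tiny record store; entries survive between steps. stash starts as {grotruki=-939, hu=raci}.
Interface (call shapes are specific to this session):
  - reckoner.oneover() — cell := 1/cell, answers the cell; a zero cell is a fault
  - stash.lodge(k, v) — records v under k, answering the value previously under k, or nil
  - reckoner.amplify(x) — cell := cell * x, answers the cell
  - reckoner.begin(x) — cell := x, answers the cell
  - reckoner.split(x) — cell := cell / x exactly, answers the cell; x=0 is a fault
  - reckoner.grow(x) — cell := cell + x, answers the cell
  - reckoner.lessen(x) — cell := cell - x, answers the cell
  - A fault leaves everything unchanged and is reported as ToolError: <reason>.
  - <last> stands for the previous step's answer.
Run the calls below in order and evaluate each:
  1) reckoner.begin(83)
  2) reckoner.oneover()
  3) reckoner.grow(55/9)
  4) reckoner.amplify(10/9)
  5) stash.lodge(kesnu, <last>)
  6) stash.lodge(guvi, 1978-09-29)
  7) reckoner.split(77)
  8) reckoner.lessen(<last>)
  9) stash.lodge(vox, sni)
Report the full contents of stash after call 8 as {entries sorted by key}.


Answer: {grotruki=-939, guvi=1978-09-29, hu=raci, kesnu=45740/6723}

Derivation:
Calling reckoner.begin on 83, giving 83.
I invoke reckoner.oneover(), giving 1/83.
Next I call reckoner.grow on 55/9: 4574/747.
Using reckoner.amplify on 10/9, — result: 45740/6723.
Using stash.lodge on kesnu, <last>, — result: nil.
I call stash.lodge on guvi, 1978-09-29, → nil.
I try reckoner.split on 77: 45740/517671.
I try reckoner.lessen on <last>, yielding 0.
I call stash.lodge on vox, sni, — result: nil.


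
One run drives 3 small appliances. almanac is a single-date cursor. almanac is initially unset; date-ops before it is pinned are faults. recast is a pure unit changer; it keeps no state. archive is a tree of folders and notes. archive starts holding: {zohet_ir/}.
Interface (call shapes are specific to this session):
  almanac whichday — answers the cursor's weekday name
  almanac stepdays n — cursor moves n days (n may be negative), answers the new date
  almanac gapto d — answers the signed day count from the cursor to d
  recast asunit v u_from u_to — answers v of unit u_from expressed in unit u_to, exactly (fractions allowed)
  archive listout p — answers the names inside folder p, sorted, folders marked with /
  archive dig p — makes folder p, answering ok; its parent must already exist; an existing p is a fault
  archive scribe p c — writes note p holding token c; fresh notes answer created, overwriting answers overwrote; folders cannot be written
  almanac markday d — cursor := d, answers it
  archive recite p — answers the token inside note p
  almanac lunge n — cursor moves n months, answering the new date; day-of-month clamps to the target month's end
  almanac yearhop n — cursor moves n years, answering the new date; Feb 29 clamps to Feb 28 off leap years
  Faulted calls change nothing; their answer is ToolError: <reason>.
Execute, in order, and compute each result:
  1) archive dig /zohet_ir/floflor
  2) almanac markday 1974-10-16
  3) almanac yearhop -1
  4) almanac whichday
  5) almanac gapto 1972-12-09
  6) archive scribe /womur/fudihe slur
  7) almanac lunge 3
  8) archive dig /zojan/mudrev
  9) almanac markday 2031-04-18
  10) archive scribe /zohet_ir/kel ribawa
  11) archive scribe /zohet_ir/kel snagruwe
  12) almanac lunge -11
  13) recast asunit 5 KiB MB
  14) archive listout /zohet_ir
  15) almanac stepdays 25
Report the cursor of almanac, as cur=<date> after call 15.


Now I run archive dig(p='/zohet_ir/floflor'), yielding ok.
I run almanac markday(d='1974-10-16'), and get 1974-10-16.
Then almanac yearhop(n='-1'), → 1973-10-16.
I invoke almanac whichday, yielding Tuesday.
I run almanac gapto(d='1972-12-09'): -311.
Calling archive scribe(p='/womur/fudihe', c='slur'), → ToolError: no parent.
I call almanac lunge(n='3'), which returns 1974-01-16.
Now I run archive dig(p='/zojan/mudrev'), which returns ToolError: no parent.
Invoking almanac markday(d='2031-04-18'), yielding 2031-04-18.
I try archive scribe(p='/zohet_ir/kel', c='ribawa'), giving created.
Calling archive scribe(p='/zohet_ir/kel', c='snagruwe'), and observe overwrote.
I try almanac lunge(n='-11'), yielding 2030-05-18.
I invoke recast asunit(v='5', u_from='KiB', u_to='MB'), — result: 16/3125.
Then archive listout(p='/zohet_ir'), and observe [floflor/, kel].
Then almanac stepdays(n='25'), and observe 2030-06-12.

Answer: cur=2030-06-12


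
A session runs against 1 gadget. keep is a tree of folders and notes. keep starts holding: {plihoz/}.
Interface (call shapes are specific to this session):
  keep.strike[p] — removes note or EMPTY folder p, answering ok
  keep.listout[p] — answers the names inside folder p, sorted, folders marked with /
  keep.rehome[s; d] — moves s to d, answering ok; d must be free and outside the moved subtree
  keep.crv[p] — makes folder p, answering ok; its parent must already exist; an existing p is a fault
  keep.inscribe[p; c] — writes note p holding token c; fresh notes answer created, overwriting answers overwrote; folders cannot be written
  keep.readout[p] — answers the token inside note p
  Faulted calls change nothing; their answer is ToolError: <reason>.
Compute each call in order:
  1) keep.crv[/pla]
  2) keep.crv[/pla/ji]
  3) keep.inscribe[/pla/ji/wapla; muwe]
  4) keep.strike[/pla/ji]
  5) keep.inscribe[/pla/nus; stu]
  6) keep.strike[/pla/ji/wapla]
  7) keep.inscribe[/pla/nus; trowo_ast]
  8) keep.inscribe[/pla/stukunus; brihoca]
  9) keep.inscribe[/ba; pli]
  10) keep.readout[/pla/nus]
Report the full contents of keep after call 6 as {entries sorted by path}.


Answer: {pla/, pla/ji/, pla/nus=stu, plihoz/}

Derivation:
Now I run crv(p=/pla), → ok.
I try crv(p=/pla/ji), which returns ok.
Using inscribe(p=/pla/ji/wapla, c=muwe), which returns created.
Using strike(p=/pla/ji), and get ToolError: not empty.
I try inscribe(p=/pla/nus, c=stu), which returns created.
Using strike(p=/pla/ji/wapla), — result: ok.
Now I run inscribe(p=/pla/nus, c=trowo_ast), which returns overwrote.
Invoking inscribe(p=/pla/stukunus, c=brihoca), and see created.
I call inscribe(p=/ba, c=pli), giving created.
I invoke readout(p=/pla/nus), yielding trowo_ast.


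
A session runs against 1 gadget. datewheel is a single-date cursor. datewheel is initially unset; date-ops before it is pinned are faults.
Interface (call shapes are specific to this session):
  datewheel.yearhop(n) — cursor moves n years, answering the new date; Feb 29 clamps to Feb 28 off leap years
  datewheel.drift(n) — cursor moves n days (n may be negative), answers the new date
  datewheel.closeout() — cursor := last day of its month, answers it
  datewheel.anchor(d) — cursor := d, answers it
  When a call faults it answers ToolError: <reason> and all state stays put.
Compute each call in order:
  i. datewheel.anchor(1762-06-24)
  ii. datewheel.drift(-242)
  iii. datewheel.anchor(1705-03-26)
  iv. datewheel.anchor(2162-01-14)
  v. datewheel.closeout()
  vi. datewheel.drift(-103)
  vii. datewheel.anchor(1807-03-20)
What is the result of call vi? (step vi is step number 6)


Answer: 2161-10-20

Derivation:
~$ datewheel.anchor 1762-06-24
[out] 1762-06-24
~$ datewheel.drift -242
[out] 1761-10-25
~$ datewheel.anchor 1705-03-26
[out] 1705-03-26
~$ datewheel.anchor 2162-01-14
[out] 2162-01-14
~$ datewheel.closeout
[out] 2162-01-31
~$ datewheel.drift -103
[out] 2161-10-20
~$ datewheel.anchor 1807-03-20
[out] 1807-03-20


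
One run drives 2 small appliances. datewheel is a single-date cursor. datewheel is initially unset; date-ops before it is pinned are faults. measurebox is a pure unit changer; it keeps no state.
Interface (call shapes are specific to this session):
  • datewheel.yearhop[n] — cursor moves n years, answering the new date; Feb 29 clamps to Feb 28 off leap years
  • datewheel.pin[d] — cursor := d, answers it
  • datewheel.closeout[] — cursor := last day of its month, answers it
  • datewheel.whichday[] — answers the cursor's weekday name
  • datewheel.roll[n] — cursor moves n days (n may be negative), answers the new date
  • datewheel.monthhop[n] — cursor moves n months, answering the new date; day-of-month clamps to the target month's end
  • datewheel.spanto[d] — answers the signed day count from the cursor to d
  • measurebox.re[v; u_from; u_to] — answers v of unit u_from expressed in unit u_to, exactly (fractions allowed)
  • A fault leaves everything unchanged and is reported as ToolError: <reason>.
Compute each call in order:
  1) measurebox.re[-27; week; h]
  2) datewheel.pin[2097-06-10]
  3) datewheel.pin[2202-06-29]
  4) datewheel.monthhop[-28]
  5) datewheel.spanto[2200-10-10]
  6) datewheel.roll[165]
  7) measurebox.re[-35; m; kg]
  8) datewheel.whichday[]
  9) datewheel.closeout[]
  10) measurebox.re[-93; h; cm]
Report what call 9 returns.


Answer: 2200-08-31

Derivation:
Do: re[v→-27; u_from→week; u_to→h]
See: -4536
Do: pin[d→2097-06-10]
See: 2097-06-10
Do: pin[d→2202-06-29]
See: 2202-06-29
Do: monthhop[n→-28]
See: 2200-02-28
Do: spanto[d→2200-10-10]
See: 224
Do: roll[n→165]
See: 2200-08-12
Do: re[v→-35; u_from→m; u_to→kg]
See: ToolError: incompatible units
Do: whichday[]
See: Tuesday
Do: closeout[]
See: 2200-08-31
Do: re[v→-93; u_from→h; u_to→cm]
See: ToolError: incompatible units


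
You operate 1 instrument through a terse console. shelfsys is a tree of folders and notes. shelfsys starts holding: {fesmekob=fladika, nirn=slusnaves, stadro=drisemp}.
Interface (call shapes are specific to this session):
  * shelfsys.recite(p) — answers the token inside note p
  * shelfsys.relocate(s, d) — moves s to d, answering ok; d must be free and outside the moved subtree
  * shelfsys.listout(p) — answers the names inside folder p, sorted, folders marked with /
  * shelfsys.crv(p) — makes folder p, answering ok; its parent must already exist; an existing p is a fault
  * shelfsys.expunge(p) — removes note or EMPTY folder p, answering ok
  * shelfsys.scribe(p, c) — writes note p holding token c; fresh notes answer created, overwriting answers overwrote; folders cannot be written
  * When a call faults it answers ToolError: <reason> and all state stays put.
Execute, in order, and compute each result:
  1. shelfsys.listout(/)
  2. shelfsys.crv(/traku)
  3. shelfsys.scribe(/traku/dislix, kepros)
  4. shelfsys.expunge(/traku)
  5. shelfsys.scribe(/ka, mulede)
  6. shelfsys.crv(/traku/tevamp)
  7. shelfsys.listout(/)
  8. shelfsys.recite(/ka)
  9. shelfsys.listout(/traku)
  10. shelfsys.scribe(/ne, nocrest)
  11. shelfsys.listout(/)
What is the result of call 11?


# listout(p=/) => [fesmekob, nirn, stadro]
# crv(p=/traku) => ok
# scribe(p=/traku/dislix, c=kepros) => created
# expunge(p=/traku) => ToolError: not empty
# scribe(p=/ka, c=mulede) => created
# crv(p=/traku/tevamp) => ok
# listout(p=/) => [fesmekob, ka, nirn, stadro, traku/]
# recite(p=/ka) => mulede
# listout(p=/traku) => [dislix, tevamp/]
# scribe(p=/ne, c=nocrest) => created
# listout(p=/) => [fesmekob, ka, ne, nirn, stadro, traku/]

Answer: [fesmekob, ka, ne, nirn, stadro, traku/]
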